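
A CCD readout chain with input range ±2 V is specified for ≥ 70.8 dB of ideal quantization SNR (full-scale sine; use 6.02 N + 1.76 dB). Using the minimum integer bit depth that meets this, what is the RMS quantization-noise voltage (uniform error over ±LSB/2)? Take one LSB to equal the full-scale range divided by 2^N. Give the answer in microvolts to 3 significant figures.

Full-scale range = 2 V − (-2 V) = 4 V.
Solving 6.02 N ≥ 70.8 − 1.76: N ≥ 11.468. Round up → N = 12.
LSB = 4 V / 2^12 = 0.97656 mV.
σ_q = LSB/√12 = 0.97656 mV/3.4641 = 282 µV.

282 µV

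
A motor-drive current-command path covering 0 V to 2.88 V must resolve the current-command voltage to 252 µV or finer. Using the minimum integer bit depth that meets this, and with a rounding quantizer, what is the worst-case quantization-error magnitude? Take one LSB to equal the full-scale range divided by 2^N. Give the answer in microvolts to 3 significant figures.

Span = 2.88 V.
Required number of levels: 2.88/252 µV = 11429; smallest N with 2^N ≥ that is 14.
LSB = 2.88 V ÷ 2^14 = 2.88/16384 V = 175.78 µV.
|e|_max = LSB/2 = 87.9 µV.

87.9 µV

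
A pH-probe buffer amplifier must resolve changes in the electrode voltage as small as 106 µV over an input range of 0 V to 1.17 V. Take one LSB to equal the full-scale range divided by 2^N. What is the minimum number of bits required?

14 bits

V_FS = 1.17 V.
Required number of levels: 1.17/106 µV = 11038; smallest N with 2^N ≥ that is 14.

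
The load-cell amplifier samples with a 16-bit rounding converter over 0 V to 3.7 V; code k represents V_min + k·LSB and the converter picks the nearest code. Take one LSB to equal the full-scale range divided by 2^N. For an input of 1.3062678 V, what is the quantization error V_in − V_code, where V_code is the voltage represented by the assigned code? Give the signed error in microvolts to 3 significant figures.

+10.2 µV

V_FS = 3.7 V. LSB = 3.7 V / 2^16 ≈ 56.46 µV.
Position in LSBs: (1.3062678 − (0)) × 65536/3.7 = 23137.1801; rounding gives k = 23137.
V_code = 0 + (23137/65536) × 3.7 = 1.3062576294 V.
e = 1.3062678 − (1.3062576294) = +10.2 µV.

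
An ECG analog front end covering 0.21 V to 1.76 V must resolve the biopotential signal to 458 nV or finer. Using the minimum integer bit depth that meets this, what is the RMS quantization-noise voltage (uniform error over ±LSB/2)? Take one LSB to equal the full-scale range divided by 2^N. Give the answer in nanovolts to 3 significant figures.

107 nV

Full-scale range = 1.76 V − (0.21 V) = 1.55 V.
Required number of levels: 1.55/458 nV = 3.3843e6; smallest N with 2^N ≥ that is 22.
LSB = 1.55 V / 2^22 = 369.55 nV.
σ_q = LSB/√12 = 369.55 nV/3.4641 = 107 nV.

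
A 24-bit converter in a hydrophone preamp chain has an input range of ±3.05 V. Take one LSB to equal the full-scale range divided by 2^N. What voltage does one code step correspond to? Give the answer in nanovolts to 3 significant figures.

364 nV

Span: 3.05 V − (-3.05 V) = 6.1 V.
Number of codes = 2^24 = 16777216.
Step size = 6.1/16777216 V = 364 nV.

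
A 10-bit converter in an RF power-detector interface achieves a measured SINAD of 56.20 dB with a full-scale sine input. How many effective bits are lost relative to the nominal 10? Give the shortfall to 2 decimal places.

0.96 bits

Effective bits = (56.20 − 1.76)/6.02 = 9.0432.
Lost resolution: 10 − 9.0432 = 0.9568 bits.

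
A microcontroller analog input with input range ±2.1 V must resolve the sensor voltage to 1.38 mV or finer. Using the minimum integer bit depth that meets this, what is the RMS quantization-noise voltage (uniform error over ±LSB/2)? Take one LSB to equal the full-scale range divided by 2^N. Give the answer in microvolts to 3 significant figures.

The full-scale span is 2.1 − (-2.1) = 4.2 V.
Need 2^N ≥ 4.2 V / 1.38 mV = 3043 → N_min = 12.
Step size = 4.2/4096 V = 1.0254 mV.
RMS noise = LSB/√12 = 296 µV.

296 µV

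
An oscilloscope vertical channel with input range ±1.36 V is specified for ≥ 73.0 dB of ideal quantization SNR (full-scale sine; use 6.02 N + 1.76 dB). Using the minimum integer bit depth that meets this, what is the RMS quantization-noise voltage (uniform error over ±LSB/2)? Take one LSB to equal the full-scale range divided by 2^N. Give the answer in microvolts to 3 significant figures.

Span: 1.36 V − (-1.36 V) = 2.72 V.
Required N = ⌈(73.0 − 1.76)/6.02⌉ = ⌈11.834⌉ = 12.
LSB = 2.72 V / 2^12 = 0.66406 mV.
V_rms = LSB/√12 = 192 µV.

192 µV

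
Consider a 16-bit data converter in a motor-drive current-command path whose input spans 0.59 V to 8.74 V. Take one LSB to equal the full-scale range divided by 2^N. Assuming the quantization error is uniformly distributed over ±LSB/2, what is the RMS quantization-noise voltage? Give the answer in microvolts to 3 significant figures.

Full-scale range = 8.74 V − (0.59 V) = 8.15 V.
Step size = 8.15/65536 V = 124.36 µV.
σ_q = LSB/√12 = 124.36 µV/3.4641 = 35.9 µV.

35.9 µV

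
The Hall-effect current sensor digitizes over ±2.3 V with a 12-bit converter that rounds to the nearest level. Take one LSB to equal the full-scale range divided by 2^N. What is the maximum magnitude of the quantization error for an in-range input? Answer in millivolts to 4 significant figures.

0.5615 mV

The full-scale span is 2.3 − (-2.3) = 4.6 V.
LSB = 4.6 V / 2^12 = 1.12305 mV.
A rounding quantizer has |error| ≤ LSB/2 = 0.5615 mV.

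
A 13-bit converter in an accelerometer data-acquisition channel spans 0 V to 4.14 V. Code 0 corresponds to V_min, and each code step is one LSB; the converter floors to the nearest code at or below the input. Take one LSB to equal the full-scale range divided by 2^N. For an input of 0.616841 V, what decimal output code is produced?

V_FS = 4.14 V. LSB = 4.14 V / 2^13 ≈ 0.5054 mV.
(V_in − V_min) × 2^13/range = (0.616841 − (0)) × 8192/4.14 = 1220.570.
Floor → code = 1220.

1220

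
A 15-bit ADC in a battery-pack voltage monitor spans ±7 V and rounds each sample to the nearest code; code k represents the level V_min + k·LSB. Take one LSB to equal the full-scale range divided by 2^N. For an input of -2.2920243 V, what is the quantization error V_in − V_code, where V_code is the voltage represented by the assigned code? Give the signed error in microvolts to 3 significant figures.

Span: 7 V − (-7 V) = 14 V. LSB = 14 V / 2^15 ≈ 427.2 µV.
Position in LSBs: (-2.2920243 − (-7)) × 32768/14 = 11019.3534; rounding gives k = 11019.
V_code = V_min + k × range/2^15 = -7 + 11019 × 14/32768 = -2.2921752930 V.
e = -2.2920243 − (-2.2921752930) = +151 µV.

+151 µV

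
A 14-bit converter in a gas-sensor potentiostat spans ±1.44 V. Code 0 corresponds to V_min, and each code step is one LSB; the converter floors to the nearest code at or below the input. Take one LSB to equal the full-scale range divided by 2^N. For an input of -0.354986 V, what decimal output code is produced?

Range = 1.44 − (-1.44) = 2.88 V. LSB = 2.88 V / 2^14 ≈ 175.8 µV.
(V_in − V_min) × 2^14/range = (-0.354986 − (-1.44)) × 16384/2.88 = 6172.524.
Floor → code = 6172.

6172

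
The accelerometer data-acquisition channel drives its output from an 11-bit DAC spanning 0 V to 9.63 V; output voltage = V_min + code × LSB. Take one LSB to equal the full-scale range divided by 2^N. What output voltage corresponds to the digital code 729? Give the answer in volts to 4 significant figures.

Full-scale range = 9.63 V. LSB = 9.63 V / 2^11.
V_out = 0 + 729 × (9.63/2048) V
      = 0 V + 3.42787 V = 3.42787 V.

3.428 V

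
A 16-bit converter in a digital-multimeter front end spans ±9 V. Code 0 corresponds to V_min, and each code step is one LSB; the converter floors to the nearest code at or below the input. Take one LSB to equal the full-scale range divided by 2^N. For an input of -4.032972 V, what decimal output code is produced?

Range = 9 − (-9) = 18 V. LSB = 18 V / 2^16 ≈ 274.7 µV.
(V_in − V_min) × 2^16/range = (-4.032972 − (-9)) × 65536/18 = 18084.397.
Floor → code = 18084.

18084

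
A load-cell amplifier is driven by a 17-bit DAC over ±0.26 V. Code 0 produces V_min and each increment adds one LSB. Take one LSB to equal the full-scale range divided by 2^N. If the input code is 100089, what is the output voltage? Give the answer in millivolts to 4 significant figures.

137.1 mV

Span: 0.26 V − (-0.26 V) = 0.52 V. LSB = 0.52 V / 2^17.
Output = V_min + (100089/131072) × range = -0.26 + 0.763618 × 0.52 V
      = -0.26 V + 0.397082 V = 0.137082 V.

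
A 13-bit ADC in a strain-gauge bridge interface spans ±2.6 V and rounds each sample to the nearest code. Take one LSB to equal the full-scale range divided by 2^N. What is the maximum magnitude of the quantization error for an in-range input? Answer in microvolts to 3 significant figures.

Span: 2.6 V − (-2.6 V) = 5.2 V.
Step size = 5.2/8192 V = 0.63477 mV.
Worst-case error for round-to-nearest is half an LSB: 317 µV.

317 µV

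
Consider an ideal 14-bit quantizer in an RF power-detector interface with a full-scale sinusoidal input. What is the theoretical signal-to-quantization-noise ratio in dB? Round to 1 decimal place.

Ideal quantization SNR: 6.02 × 14 + 1.76 dB = 86.0 dB.

86.0 dB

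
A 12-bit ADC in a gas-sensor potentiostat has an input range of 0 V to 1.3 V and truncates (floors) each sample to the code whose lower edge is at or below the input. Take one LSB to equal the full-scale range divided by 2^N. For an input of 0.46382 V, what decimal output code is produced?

1461

Range is 1.3 V. LSB = 1.3 V / 2^12 ≈ 317.4 µV.
V_in − V_min = 0.46382 − (0) = 0.46382 V.
Divide by LSB: 0.46382 × 4096/1.3 = 1461.3898.
Truncating gives code 1461.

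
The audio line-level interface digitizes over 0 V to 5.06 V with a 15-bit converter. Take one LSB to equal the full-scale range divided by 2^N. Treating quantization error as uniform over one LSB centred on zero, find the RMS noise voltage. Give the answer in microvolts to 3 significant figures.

44.6 µV

V_FS = 5.06 V.
One LSB is 5.06 V / 32768 = 154.42 µV.
V_rms = LSB/√12 = 154.42 µV / √12 = 44.6 µV.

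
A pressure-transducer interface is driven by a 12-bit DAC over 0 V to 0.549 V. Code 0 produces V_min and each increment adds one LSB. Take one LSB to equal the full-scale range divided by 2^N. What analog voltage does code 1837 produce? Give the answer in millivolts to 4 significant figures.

246.2 mV

Range is 0.549 V. LSB = 0.549 V / 2^12.
Output = V_min + (1837/4096) × range = 0 + 0.448486 × 0.549 V
      = 0 + 0.246219 = 0.246219 V.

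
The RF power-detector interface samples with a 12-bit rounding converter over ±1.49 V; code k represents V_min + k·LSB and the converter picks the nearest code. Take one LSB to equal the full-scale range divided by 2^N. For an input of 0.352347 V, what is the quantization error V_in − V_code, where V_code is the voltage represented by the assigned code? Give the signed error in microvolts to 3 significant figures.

+218 µV

Full-scale range = 1.49 V − (-1.49 V) = 2.98 V. LSB = 2.98 V / 2^12 ≈ 0.7275 mV.
(V_in − V_min)/LSB = (0.352347 − (-1.49)) × 4096/2.98 = 2532.2998 → nearest code k = 2532.
V_code = V_min + k × range/2^12 = -1.49 + 2532 × 2.98/4096 = 0.3521289063 V.
V_in − V_code = 0.352347 − (0.3521289063) = +218 µV.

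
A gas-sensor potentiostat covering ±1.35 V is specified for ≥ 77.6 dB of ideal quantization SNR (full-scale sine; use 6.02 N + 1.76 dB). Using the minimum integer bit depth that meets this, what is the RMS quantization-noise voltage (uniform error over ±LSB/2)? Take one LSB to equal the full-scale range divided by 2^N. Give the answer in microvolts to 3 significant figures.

Range = 1.35 − (-1.35) = 2.7 V.
Solving 6.02 N ≥ 77.6 − 1.76: N ≥ 12.598. Round up → N = 13.
Step size = 2.7/8192 V = 329.59 µV.
RMS noise = LSB/√12 = 95.1 µV.

95.1 µV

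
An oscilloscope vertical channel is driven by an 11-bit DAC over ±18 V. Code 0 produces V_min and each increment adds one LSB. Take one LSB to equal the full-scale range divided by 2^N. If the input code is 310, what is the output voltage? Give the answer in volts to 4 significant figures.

Span: 18 V − (-18 V) = 36 V. LSB = 36 V / 2^11.
V_out = V_min + code × LSB = -18 V + 310 × 36 V / 2048
      = -18 V + 5.44922 V = -12.5508 V.

-12.55 V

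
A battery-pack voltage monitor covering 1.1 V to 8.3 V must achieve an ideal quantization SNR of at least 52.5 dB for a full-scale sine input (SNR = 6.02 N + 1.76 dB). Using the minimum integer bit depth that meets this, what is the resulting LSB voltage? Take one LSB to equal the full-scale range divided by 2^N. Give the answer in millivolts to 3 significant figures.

14.1 mV

Range = 8.3 − (1.1) = 7.2 V.
Required N = ⌈(52.5 − 1.76)/6.02⌉ = ⌈8.429⌉ = 9.
LSB = 7.2 V / 2^9 = 14.1 mV.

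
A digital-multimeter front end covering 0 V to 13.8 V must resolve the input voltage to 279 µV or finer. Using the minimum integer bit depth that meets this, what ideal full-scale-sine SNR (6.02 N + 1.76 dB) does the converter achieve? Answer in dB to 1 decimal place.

V_FS = 13.8 V.
Need 2^N ≥ 13.8 V / 279 µV = 49460 → N_min = 16.
Ideal SNR at N = 16: 6.02·16 + 1.76 = 98.1 dB.

98.1 dB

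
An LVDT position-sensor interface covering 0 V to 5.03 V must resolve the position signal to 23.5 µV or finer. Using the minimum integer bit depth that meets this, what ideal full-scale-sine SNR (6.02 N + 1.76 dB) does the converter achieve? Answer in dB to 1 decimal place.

V_FS = 5.03 V.
Need 2^N ≥ 5.03 V / 23.5 µV = 214000 → N_min = 18.
SNR = 6.02 × 18 + 1.76 = 110.12 dB.

110.1 dB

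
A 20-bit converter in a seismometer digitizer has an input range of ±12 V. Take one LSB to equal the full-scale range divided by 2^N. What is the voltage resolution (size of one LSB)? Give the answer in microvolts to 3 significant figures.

22.9 µV

Range = 12 − (-12) = 24 V.
Number of codes = 2^20 = 1048576.
LSB = 24 V / 2^20 = 22.9 µV.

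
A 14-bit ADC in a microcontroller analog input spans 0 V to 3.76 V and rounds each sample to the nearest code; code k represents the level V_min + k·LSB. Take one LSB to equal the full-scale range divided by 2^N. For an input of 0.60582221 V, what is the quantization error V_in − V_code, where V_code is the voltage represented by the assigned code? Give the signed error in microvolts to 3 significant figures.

Span = 3.76 V. LSB = 3.76 V / 2^14 ≈ 229.5 µV.
Position in LSBs: (0.60582221 − (0)) × 16384/3.76 = 2639.8381; rounding gives k = 2640.
Reconstructed level: 0 + 2640 × 3.76/16384 V = 0.60585937500 V.
Error = V_in − V_code = 0.60582221 − (0.60585937500) = −37.2 µV.

−37.2 µV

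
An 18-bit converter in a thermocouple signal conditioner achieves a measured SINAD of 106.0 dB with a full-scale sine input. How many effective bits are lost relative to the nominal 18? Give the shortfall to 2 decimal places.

ENOB = (SINAD − 1.76)/6.02 = (106.0 − 1.76)/6.02 = 17.3156 bits.
Shortfall = 18 − 17.3156 = 0.6844 bits.

0.68 bits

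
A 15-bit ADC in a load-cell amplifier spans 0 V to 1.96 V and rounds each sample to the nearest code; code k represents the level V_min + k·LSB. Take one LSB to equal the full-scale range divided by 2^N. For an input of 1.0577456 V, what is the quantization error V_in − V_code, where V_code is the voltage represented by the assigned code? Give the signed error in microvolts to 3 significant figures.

Span = 1.96 V. LSB = 1.96 V / 2^15 ≈ 59.81 µV.
Position in LSBs: (1.0577456 − (0)) × 32768/1.96 = 17683.7795; rounding gives k = 17684.
Reconstructed level: 0 + 17684 × 1.96/32768 V = 1.0577587891 V.
Error = V_in − V_code = 1.0577456 − (1.0577587891) = −13.2 µV.

−13.2 µV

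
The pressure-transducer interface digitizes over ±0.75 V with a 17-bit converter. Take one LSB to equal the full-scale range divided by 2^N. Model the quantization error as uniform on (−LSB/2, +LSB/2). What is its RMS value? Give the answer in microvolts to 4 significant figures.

3.304 µV

Range = 0.75 − (-0.75) = 1.5 V.
Step size = 1.5/131072 V = 11.4441 µV.
For a uniform distribution on [−LSB/2, +LSB/2], V_rms = LSB/√12 = 11.4441 µV/3.4641 = 3.304 µV.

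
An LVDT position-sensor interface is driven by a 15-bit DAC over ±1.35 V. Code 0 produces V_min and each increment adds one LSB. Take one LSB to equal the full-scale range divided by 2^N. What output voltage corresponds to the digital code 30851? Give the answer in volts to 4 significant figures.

1.192 V

Full-scale range = 1.35 V − (-1.35 V) = 2.7 V. LSB = 2.7 V / 2^15.
V_out = -1.35 + 30851 × (2.7/32768) V
      = -1.35 + 2.54204 = 1.19204 V.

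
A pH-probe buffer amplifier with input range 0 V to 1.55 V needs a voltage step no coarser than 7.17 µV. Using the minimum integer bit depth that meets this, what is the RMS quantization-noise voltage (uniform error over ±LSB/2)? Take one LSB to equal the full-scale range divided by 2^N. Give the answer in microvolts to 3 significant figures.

Span = 1.55 V.
Levels needed ≥ 1.55/7.17 µV = 216200. 2^18 = 262144 suffices, so N_min = 18.
LSB = 1.55 V ÷ 2^18 = 1.55/262144 V = 5.9128 µV.
σ_q = LSB/√12 = 5.9128 µV/3.4641 = 1.71 µV.

1.71 µV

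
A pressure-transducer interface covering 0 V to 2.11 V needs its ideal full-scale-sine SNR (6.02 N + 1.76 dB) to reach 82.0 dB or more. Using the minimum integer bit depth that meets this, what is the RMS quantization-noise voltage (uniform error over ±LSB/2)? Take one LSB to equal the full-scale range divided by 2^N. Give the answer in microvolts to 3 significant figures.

Span = 2.11 V.
6.02 N + 1.76 ≥ 82.0 gives N ≥ 13.329, so the minimum integer is 14.
LSB = 2.11 V ÷ 2^14 = 2.11/16384 V = 128.78 µV.
V_rms = LSB/√12 = 37.2 µV.

37.2 µV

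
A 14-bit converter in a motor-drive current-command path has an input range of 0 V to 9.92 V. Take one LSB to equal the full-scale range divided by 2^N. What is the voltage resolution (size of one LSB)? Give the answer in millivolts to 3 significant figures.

0.605 mV

Full-scale range = 9.92 V.
There are 2^14 = 16384 steps.
Step size = 9.92/16384 V = 0.605 mV.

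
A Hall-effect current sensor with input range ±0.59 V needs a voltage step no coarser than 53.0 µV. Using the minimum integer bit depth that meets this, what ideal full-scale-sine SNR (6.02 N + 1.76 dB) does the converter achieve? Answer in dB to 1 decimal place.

92.1 dB

Full-scale range = 0.59 V − (-0.59 V) = 1.18 V.
1.18 V / 53.0 µV = 22260. Since 2^14 = 16384 and 2^15 = 32768, N = 15.
6.02(15) + 1.76 = 92.06 dB.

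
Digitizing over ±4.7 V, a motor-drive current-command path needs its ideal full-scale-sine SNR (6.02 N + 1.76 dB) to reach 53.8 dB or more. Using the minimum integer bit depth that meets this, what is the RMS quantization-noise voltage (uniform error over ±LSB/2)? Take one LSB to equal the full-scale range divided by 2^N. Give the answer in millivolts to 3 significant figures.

Span: 4.7 V − (-4.7 V) = 9.4 V.
N ≥ (53.8 − 1.76)/6.02 = 8.645 → N_min = 9.
Step size = 9.4/512 V = 18.359 mV.
σ_q = LSB/√12 = 18.359 mV/3.4641 = 5.30 mV.

5.30 mV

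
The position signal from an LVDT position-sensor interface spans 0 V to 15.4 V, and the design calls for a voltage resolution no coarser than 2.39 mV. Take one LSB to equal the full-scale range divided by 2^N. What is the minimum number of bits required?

Span = 15.4 V.
15.4 V / 2.39 mV = 6444. Since 2^12 = 4096 and 2^13 = 8192, N = 13.

13 bits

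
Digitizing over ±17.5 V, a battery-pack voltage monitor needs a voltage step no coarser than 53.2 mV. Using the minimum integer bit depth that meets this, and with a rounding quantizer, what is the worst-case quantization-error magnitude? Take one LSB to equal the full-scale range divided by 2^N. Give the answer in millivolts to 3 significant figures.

17.1 mV

Range = 17.5 − (-17.5) = 35 V.
Levels needed ≥ 35/53.2 mV = 657.9. 2^10 = 1024 suffices, so N_min = 10.
LSB = 35 V / 2^10 = 34.180 mV.
Max error for round-to-nearest is LSB/2 = 17.1 mV.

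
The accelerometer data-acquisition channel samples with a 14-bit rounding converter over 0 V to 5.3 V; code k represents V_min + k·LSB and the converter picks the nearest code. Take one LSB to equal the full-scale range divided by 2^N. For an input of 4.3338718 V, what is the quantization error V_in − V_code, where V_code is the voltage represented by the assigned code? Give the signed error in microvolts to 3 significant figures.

+125 µV

V_FS = 5.3 V. LSB = 5.3 V / 2^14 ≈ 323.5 µV.
(V_in − V_min)/LSB = (4.3338718 − (0)) × 16384/5.3 = 13397.3878 → nearest code k = 13397.
Reconstructed level: 0 + 13397 × 5.3/16384 V = 4.3337463379 V.
e = 4.3338718 − (4.3337463379) = +125 µV.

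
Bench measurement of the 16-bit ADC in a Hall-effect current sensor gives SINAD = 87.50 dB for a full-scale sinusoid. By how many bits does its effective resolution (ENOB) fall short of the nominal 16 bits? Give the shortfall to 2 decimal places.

ENOB = (SINAD − 1.76)/6.02 = (87.50 − 1.76)/6.02 = 14.2425 bits.
Lost resolution: 16 − 14.2425 = 1.7575 bits.

1.76 bits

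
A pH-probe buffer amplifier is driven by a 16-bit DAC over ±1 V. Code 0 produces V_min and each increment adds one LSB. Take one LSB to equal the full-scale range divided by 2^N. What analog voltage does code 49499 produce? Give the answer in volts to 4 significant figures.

0.5106 V

Range = 1 − (-1) = 2 V. LSB = 2 V / 2^16.
V_out = -1 + 49499 × (2/65536) V
      = -1 + 1.51059 = 0.510590 V.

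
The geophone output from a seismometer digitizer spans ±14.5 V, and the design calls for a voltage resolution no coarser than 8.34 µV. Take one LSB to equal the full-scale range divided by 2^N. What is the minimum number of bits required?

22 bits

Range = 14.5 − (-14.5) = 29 V.
29 V / 8.34 µV = 3.477e6. Since 2^21 = 2097152 and 2^22 = 4194304, N = 22.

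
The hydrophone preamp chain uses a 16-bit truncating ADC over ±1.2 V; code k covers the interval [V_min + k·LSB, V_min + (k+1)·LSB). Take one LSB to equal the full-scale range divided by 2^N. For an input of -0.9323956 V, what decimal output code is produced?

The full-scale span is 1.2 − (-1.2) = 2.4 V. LSB = 2.4 V / 2^16 ≈ 36.62 µV.
code = ⌊(V_in − V_min)/LSB⌋ = ⌊(V_in − V_min) × 2^16 / range⌋
     = ⌊(-0.9323956 − (-1.2)) × 65536 / 2.4⌋ = ⌊0.2676044 × 65536/2.4⌋
     = ⌊7307.384⌋ = 7307.

7307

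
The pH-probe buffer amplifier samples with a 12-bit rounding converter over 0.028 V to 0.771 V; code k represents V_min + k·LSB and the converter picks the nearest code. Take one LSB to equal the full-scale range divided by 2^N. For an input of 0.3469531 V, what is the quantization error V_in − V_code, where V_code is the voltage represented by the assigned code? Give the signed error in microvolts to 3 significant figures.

Range = 0.771 − (0.028) = 0.743 V. LSB = 0.743 V / 2^12 ≈ 181.4 µV.
(0.3469531 − (0.028)) / LSB = 0.3189531 × 4096/0.743 = 1758.3202. Nearest integer: k = 1758.
V_code = V_min + k × range/2^12 = 0.028 + 1758 × 0.743/4096 = 0.3468950195 V.
Error = V_in − V_code = 0.3469531 − (0.3468950195) = +58.1 µV.

+58.1 µV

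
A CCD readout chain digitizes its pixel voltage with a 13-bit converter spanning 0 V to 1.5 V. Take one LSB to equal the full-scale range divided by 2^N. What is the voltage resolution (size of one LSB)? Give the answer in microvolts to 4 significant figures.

Range is 1.5 V.
Number of codes = 2^13 = 8192.
Step size = 1.5/8192 V = 183.1 µV.

183.1 µV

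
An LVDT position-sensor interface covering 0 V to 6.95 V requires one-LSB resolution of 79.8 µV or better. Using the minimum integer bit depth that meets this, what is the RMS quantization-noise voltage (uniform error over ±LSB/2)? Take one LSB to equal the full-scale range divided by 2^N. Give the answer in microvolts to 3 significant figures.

15.3 µV

Full-scale range = 6.95 V.
Need 2^N ≥ 6.95 V / 79.8 µV = 87090 → N_min = 17.
One LSB is 6.95 V / 131072 = 53.024 µV.
σ_q = LSB/√12 = 53.024 µV/3.4641 = 15.3 µV.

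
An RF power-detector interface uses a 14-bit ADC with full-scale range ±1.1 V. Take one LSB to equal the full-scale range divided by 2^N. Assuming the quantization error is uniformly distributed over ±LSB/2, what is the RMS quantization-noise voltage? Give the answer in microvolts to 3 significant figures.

Full-scale range = 1.1 V − (-1.1 V) = 2.2 V.
LSB = 2.2 V / 2^14 = 134.28 µV.
V_rms = LSB/√12 = 134.28 µV / √12 = 38.8 µV.

38.8 µV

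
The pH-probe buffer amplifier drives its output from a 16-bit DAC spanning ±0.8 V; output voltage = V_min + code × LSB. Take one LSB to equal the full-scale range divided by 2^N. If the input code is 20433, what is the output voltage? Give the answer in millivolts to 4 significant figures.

Full-scale range = 0.8 V − (-0.8 V) = 1.6 V. LSB = 1.6 V / 2^16.
V_out = -0.8 + 20433 × (1.6/65536) V
      = -0.8 + 0.498853 = -0.301147 V.

-301.1 mV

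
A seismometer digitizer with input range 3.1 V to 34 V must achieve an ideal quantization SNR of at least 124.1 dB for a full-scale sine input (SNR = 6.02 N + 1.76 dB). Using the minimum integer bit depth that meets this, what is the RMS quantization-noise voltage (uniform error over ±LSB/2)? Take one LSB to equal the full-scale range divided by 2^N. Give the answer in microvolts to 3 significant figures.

4.25 µV

The full-scale span is 34 − (3.1) = 30.9 V.
Solving 6.02 N ≥ 124.1 − 1.76: N ≥ 20.322. Round up → N = 21.
Step size = 30.9/2097152 V = 14.734 µV.
σ_q = LSB/√12 = 14.734 µV/3.4641 = 4.25 µV.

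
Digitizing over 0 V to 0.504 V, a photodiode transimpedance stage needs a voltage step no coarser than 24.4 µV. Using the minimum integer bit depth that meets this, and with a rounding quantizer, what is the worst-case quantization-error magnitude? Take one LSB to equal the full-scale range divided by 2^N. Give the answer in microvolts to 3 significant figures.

7.69 µV

Full-scale range = 0.504 V.
0.504 V / 24.4 µV = 20660. Since 2^14 = 16384 and 2^15 = 32768, N = 15.
LSB = 0.504 V / 2^15 = 15.381 µV.
Half an LSB is 7.69 µV.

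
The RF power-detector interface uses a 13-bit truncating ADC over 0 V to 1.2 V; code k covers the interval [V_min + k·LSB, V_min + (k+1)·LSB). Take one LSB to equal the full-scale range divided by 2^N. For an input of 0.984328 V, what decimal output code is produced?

Range is 1.2 V. LSB = 1.2 V / 2^13 ≈ 146.5 µV.
V_in − V_min = 0.984328 − (0) = 0.984328 V.
Divide by LSB: 0.984328 × 8192/1.2 = 6719.6791.
Truncating gives code 6719.

6719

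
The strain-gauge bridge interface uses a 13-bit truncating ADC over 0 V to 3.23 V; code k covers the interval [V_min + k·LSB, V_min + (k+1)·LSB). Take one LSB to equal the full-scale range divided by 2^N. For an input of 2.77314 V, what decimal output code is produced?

7033

V_FS = 3.23 V. LSB = 3.23 V / 2^13 ≈ 394.3 µV.
code = ⌊(V_in − V_min)/LSB⌋ = ⌊(V_in − V_min) × 2^13 / range⌋
     = ⌊(2.77314 − (0)) × 8192 / 3.23⌋ = ⌊2.77314 × 8192/3.23⌋
     = ⌊7033.301⌋ = 7033.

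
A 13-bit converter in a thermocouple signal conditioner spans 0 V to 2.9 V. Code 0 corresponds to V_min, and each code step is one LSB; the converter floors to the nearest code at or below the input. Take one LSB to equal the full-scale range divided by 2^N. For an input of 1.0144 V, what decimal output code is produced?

2865

Full-scale range = 2.9 V. LSB = 2.9 V / 2^13 ≈ 354.0 µV.
(V_in − V_min) × 2^13/range = (1.0144 − (0)) × 8192/2.9 = 2865.505.
Floor → code = 2865.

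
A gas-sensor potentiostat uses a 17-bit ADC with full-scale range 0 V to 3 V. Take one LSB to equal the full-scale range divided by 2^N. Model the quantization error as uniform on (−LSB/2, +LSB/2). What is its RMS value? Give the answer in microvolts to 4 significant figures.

6.607 µV

Span = 3 V.
Step size = 3/131072 V = 22.8882 µV.
V_rms = LSB/√12 = 22.8882 µV / √12 = 6.607 µV.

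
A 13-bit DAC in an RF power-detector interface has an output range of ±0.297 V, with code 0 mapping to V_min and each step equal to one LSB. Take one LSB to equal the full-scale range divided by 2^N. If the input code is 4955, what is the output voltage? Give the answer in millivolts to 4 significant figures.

62.29 mV

Span: 0.297 V − (-0.297 V) = 0.594 V. LSB = 0.594 V / 2^13.
V_out = V_min + code × LSB = -0.297 V + 4955 × 0.594 V / 8192
      = -0.297 V + 0.359286 V = 0.0622859 V.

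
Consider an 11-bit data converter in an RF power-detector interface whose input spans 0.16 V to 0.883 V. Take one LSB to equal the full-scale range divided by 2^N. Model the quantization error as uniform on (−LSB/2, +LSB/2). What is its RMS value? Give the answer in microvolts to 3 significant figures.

Range = 0.883 − (0.16) = 0.723 V.
One LSB is 0.723 V / 2048 = 353.03 µV.
RMS of a uniform error over width LSB is LSB/√12 = 102 µV.

102 µV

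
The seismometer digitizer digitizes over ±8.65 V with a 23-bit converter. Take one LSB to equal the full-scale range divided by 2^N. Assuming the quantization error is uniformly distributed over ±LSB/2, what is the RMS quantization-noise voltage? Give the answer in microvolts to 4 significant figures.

The full-scale span is 8.65 − (-8.65) = 17.3 V.
Step size = 17.3/8388608 V = 2.06232 µV.
For a uniform distribution on [−LSB/2, +LSB/2], V_rms = LSB/√12 = 2.06232 µV/3.4641 = 0.5953 µV.

0.5953 µV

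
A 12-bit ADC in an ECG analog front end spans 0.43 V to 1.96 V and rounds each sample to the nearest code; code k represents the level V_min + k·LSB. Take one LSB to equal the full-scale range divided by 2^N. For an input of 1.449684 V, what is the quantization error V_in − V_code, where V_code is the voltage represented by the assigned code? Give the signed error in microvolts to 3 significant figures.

−67.0 µV

The full-scale span is 1.96 − (0.43) = 1.53 V. LSB = 1.53 V / 2^12 ≈ 373.5 µV.
(V_in − V_min)/LSB = (1.449684 − (0.43)) × 4096/1.53 = 2729.8207 → nearest code k = 2730.
V_code = V_min + k × range/2^12 = 0.43 + 2730 × 1.53/4096 = 1.449750977 V.
V_in − V_code = 1.449684 − (1.449750977) = −67.0 µV.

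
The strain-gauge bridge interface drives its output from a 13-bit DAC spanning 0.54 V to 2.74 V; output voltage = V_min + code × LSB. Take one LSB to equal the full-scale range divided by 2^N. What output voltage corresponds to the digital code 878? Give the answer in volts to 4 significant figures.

The full-scale span is 2.74 − (0.54) = 2.2 V. LSB = 2.2 V / 2^13.
Output = V_min + (878/8192) × range = 0.54 + 0.107178 × 2.2 V
      = 0.54 V + 0.235791 V = 0.775791 V.

0.7758 V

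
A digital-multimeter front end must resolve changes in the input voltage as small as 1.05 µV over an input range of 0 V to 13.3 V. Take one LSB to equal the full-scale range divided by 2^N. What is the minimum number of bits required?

24 bits

Range is 13.3 V.
Required number of levels: 13.3/1.05 µV = 1.2667e7; smallest N with 2^N ≥ that is 24.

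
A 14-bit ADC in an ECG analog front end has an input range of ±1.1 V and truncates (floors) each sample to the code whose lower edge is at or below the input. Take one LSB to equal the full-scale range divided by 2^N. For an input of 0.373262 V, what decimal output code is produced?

10971

Span: 1.1 V − (-1.1 V) = 2.2 V. LSB = 2.2 V / 2^14 ≈ 134.3 µV.
V_in − V_min = 0.373262 − (-1.1) = 1.473262 V.
Divide by LSB: 1.473262 × 16384/2.2 = 10971.7839.
Truncating gives code 10971.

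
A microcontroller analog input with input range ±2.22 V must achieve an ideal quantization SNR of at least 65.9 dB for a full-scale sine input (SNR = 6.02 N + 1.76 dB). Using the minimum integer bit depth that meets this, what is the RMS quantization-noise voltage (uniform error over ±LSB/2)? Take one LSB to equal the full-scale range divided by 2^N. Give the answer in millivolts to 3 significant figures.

Full-scale range = 2.22 V − (-2.22 V) = 4.44 V.
6.02 N + 1.76 ≥ 65.9 gives N ≥ 10.654, so the minimum integer is 11.
Step size = 4.44/2048 V = 2.1680 mV.
σ_q = LSB/√12 = 2.1680 mV/3.4641 = 0.626 mV.

0.626 mV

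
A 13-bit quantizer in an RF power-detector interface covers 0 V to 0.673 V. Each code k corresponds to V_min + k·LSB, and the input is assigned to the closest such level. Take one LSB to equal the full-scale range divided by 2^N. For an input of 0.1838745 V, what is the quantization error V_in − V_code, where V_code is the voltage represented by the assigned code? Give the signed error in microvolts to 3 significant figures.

Full-scale range = 0.673 V. LSB = 0.673 V / 2^13 ≈ 82.15 µV.
(0.1838745 − (0)) / LSB = 0.1838745 × 8192/0.673 = 2238.1871. Nearest integer: k = 2238.
V_code = 0 + (2238/8192) × 0.673 = 0.1838591309 V.
Error = V_in − V_code = 0.1838745 − (0.1838591309) = +15.4 µV.

+15.4 µV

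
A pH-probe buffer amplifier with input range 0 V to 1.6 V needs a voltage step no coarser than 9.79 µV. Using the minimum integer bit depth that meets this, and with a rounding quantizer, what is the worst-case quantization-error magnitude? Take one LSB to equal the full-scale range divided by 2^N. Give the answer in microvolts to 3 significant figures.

Range is 1.6 V.
Levels needed ≥ 1.6/9.79 µV = 163400. 2^18 = 262144 suffices, so N_min = 18.
LSB = 1.6 V / 2^18 = 6.1035 µV.
Max error for round-to-nearest is LSB/2 = 3.05 µV.

3.05 µV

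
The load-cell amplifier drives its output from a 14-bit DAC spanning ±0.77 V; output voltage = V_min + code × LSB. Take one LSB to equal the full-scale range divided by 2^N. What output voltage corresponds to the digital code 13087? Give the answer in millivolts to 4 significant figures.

Range = 0.77 − (-0.77) = 1.54 V. LSB = 1.54 V / 2^14.
V_out = -0.77 + 13087 × (1.54/16384) V
      = -0.77 V + 1.23010 V = 0.460101 V.

460.1 mV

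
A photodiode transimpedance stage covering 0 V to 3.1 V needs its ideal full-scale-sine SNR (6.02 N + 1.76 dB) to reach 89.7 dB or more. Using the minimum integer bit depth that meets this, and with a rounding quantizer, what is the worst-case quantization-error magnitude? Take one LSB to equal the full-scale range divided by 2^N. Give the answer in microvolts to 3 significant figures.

Span = 3.1 V.
N ≥ (89.7 − 1.76)/6.02 = 14.608 → N_min = 15.
One LSB is 3.1 V / 32768 = 94.604 µV.
|e|_max = LSB/2 = 47.3 µV.

47.3 µV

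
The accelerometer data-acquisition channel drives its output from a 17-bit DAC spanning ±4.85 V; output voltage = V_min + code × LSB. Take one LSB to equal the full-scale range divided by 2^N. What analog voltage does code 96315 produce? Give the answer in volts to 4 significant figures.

2.278 V

Full-scale range = 4.85 V − (-4.85 V) = 9.7 V. LSB = 9.7 V / 2^17.
V_out = V_min + code × LSB = -4.85 V + 96315 × 9.7 V / 131072
      = -4.85 V + 7.12780 V = 2.27780 V.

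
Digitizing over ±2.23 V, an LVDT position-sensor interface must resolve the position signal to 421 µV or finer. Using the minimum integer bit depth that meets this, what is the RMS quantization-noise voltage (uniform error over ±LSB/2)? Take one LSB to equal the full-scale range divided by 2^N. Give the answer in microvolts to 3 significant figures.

The full-scale span is 2.23 − (-2.23) = 4.46 V.
Need 2^N ≥ 4.46 V / 421 µV = 10590 → N_min = 14.
One LSB is 4.46 V / 16384 = 272.22 µV.
V_rms = LSB/√12 = 78.6 µV.

78.6 µV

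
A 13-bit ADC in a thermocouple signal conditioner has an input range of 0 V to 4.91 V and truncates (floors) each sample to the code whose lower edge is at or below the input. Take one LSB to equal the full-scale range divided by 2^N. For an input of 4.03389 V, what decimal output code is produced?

V_FS = 4.91 V. LSB = 4.91 V / 2^13 ≈ 0.5994 mV.
code = ⌊(V_in − V_min)/LSB⌋ = ⌊(V_in − V_min) × 2^13 / range⌋
     = ⌊(4.03389 − (0)) × 8192 / 4.91⌋ = ⌊4.03389 × 8192/4.91⌋
     = ⌊6730.270⌋ = 6730.

6730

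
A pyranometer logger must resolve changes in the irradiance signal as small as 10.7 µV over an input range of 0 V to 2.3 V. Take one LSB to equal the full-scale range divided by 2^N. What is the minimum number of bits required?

Range is 2.3 V.
Levels needed ≥ 2.3/10.7 µV = 215000. 2^18 = 262144 suffices, so N_min = 18.

18 bits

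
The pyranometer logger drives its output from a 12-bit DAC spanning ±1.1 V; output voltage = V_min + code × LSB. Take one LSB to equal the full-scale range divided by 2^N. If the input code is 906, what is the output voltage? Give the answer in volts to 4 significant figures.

-0.6134 V

Range = 1.1 − (-1.1) = 2.2 V. LSB = 2.2 V / 2^12.
V_out = -1.1 + 906 × (2.2/4096) V
      = -1.1 + 0.486621 = -0.613379 V.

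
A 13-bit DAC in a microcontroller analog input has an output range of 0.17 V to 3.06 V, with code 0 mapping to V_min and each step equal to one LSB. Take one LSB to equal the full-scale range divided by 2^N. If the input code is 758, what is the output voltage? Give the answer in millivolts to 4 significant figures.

437.4 mV

Full-scale range = 3.06 V − (0.17 V) = 2.89 V. LSB = 2.89 V / 2^13.
Output = V_min + (758/8192) × range = 0.17 + 0.0925293 × 2.89 V
      = 0.17 V + 0.267410 V = 0.437410 V.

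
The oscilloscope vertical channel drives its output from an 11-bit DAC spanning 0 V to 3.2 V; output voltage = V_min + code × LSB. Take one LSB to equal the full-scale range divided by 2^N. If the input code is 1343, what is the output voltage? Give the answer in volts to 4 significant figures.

Full-scale range = 3.2 V. LSB = 3.2 V / 2^11.
V_out = V_min + code × LSB = 0 V + 1343 × 3.2 V / 2048
      = 0 V + 2.09844 V = 2.09844 V.

2.098 V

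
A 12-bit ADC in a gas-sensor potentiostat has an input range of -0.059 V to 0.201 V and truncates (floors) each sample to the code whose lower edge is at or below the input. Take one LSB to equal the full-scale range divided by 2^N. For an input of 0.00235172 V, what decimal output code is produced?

966

The full-scale span is 0.201 − (-0.059) = 0.26 V. LSB = 0.26 V / 2^12 ≈ 63.48 µV.
(V_in − V_min) × 2^12/range = (0.00235172 − (-0.059)) × 4096/0.26 = 966.526.
Floor → code = 966.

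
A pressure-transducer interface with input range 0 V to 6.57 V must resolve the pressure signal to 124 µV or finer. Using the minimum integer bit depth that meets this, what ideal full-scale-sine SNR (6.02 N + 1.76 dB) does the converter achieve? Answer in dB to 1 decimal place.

Range is 6.57 V.
Required number of levels: 6.57/124 µV = 52984; smallest N with 2^N ≥ that is 16.
SNR = 6.02 × 16 + 1.76 = 98.08 dB.

98.1 dB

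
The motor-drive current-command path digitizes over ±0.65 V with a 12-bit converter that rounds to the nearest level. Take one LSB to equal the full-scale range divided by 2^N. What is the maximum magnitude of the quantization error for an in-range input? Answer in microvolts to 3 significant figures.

159 µV

Full-scale range = 0.65 V − (-0.65 V) = 1.3 V.
Step size = 1.3/4096 V = 317.38 µV.
|e|_max = LSB/2 = 159 µV.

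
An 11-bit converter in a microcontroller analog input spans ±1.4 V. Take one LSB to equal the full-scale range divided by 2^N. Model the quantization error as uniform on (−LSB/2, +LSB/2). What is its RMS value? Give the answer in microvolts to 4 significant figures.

394.7 µV

Full-scale range = 1.4 V − (-1.4 V) = 2.8 V.
LSB = 2.8 V ÷ 2^11 = 2.8/2048 V = 1.36719 mV.
For a uniform distribution on [−LSB/2, +LSB/2], V_rms = LSB/√12 = 1.36719 mV/3.4641 = 394.7 µV.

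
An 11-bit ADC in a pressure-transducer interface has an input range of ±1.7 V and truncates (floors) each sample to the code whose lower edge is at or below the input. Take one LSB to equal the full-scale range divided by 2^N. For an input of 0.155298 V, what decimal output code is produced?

1117

Range = 1.7 − (-1.7) = 3.4 V. LSB = 3.4 V / 2^11 ≈ 1.660 mV.
(V_in − V_min) × 2^11/range = (0.155298 − (-1.7)) × 2048/3.4 = 1117.544.
Floor → code = 1117.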